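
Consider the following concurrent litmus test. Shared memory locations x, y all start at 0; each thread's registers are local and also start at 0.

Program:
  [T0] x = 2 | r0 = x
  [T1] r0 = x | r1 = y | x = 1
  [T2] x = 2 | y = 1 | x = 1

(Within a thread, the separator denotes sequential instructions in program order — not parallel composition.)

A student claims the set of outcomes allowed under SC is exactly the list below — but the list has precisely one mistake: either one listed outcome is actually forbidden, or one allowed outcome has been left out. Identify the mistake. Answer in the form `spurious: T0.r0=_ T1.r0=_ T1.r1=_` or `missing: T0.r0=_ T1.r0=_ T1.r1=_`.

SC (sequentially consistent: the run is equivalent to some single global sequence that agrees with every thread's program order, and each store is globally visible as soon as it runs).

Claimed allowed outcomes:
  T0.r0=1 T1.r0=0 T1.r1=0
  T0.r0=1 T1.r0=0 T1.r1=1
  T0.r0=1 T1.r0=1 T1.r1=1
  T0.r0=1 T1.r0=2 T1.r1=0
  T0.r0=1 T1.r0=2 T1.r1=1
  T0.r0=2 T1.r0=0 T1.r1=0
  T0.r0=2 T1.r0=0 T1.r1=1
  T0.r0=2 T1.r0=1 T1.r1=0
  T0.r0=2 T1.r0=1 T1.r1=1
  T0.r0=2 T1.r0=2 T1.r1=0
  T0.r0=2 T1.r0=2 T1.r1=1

outcome vector order: (T0.r0,T1.r0,T1.r1)
SC (10): <1 0 0>; <1 0 1>; <1 1 1>; <1 2 0>; <1 2 1>; <2 0 0>; <2 0 1>; <2 1 1>; <2 2 0>; <2 2 1>
claimed∖SC = {<2 1 0>}

spurious: T0.r0=2 T1.r0=1 T1.r1=0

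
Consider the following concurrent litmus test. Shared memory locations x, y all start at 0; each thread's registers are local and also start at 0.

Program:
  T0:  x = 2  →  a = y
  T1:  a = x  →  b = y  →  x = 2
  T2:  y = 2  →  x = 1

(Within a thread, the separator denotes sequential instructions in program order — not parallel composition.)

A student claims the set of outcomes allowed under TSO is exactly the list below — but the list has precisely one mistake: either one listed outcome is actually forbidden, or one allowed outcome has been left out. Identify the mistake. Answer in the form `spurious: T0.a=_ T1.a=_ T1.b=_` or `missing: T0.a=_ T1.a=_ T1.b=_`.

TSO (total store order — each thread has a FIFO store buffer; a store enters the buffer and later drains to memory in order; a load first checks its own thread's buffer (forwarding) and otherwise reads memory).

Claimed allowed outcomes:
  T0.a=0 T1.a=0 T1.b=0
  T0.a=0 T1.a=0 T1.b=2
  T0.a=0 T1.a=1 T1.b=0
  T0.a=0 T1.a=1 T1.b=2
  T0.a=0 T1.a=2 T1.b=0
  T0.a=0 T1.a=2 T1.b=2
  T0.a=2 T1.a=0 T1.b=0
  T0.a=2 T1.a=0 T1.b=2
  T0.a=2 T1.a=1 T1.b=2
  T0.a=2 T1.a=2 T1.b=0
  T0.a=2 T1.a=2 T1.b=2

outcome vector order: (T0.a,T1.a,T1.b)
under TSO → 000, 002, 012, 020, 022, 200, 202, 212, 220, 222
claimed∖TSO = {010}

spurious: T0.a=0 T1.a=1 T1.b=0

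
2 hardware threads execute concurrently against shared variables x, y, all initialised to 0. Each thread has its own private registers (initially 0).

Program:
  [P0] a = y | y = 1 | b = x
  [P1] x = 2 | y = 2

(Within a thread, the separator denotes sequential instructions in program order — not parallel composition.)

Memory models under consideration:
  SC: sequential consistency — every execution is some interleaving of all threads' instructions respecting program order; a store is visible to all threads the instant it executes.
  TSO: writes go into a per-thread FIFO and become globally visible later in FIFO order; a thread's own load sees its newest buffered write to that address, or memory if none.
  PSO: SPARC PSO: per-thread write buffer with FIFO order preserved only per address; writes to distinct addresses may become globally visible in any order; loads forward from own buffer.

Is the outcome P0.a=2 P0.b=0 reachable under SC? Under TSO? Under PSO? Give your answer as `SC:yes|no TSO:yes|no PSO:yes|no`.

outcome vector order: (P0.a,P0.b)
SC: 3 outcomes — {(0,0); (0,2); (2,2)}
TSO: 3 outcomes — {(0,0); (0,2); (2,2)}
PSO: 4 outcomes — {(0,0); (0,2); (2,0); (2,2)}
target (2,0) ∈ {PSO}

SC:no TSO:no PSO:yes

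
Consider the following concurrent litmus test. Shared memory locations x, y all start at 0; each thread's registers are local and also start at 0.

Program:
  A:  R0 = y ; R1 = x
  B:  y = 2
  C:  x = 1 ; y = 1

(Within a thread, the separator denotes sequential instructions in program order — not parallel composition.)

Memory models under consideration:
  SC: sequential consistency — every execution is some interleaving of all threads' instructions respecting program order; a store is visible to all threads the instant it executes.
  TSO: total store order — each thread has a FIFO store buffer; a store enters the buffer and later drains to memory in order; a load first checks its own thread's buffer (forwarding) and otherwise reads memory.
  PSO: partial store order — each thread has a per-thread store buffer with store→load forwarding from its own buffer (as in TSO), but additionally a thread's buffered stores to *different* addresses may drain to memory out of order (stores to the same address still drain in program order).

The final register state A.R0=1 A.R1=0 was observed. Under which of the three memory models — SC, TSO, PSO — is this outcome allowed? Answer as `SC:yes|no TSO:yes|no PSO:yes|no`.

SC:no TSO:no PSO:yes

outcome vector order: (A.R0,A.R1)
SC: 5 outcomes — {00 01 11 20 21}
TSO: 5 outcomes — {00 01 11 20 21}
PSO: 6 outcomes — {00 01 10 11 20 21}
target 10 ∈ {PSO}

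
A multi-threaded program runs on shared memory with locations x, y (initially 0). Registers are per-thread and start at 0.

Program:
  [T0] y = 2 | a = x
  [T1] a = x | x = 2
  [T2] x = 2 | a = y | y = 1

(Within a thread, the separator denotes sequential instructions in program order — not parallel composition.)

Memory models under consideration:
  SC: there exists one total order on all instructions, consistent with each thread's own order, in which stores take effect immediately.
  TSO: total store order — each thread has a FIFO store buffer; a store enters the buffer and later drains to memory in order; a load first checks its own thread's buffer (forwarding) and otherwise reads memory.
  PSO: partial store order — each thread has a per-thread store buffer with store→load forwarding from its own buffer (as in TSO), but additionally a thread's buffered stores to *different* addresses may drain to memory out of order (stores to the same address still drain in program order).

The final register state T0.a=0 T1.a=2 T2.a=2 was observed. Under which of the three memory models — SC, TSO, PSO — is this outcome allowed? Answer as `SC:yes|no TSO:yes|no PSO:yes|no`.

outcome vector order: (T0.a,T1.a,T2.a)
[SC] allowed = {<0 0 2> <0 2 2> <2 0 0> <2 0 2> <2 2 0> <2 2 2>}
[TSO] allowed = {<0 0 0> <0 0 2> <0 2 0> <0 2 2> <2 0 0> <2 0 2> <2 2 0> <2 2 2>}
[PSO] allowed = {<0 0 0> <0 0 2> <0 2 0> <0 2 2> <2 0 0> <2 0 2> <2 2 0> <2 2 2>}
target <0 2 2> ∈ {SC,TSO,PSO}

SC:yes TSO:yes PSO:yes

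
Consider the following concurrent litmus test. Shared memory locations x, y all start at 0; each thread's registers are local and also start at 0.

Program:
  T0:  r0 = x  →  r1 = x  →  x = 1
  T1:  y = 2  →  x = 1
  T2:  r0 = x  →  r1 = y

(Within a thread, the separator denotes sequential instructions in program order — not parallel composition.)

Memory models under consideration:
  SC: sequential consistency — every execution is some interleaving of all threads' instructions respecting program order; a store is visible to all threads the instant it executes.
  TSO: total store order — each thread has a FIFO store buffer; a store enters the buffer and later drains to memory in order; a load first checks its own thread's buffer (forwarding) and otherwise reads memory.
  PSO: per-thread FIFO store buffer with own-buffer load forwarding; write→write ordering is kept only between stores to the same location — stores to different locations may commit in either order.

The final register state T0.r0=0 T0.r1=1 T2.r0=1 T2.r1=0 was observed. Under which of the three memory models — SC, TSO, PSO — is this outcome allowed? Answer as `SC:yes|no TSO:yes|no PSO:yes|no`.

outcome vector order: (T0.r0,T0.r1,T2.r0,T2.r1)
SC (10): <0 0 0 0>; <0 0 0 2>; <0 0 1 0>; <0 0 1 2>; <0 1 0 0>; <0 1 0 2>; <0 1 1 2>; <1 1 0 0>; <1 1 0 2>; <1 1 1 2>
TSO (10): <0 0 0 0>; <0 0 0 2>; <0 0 1 0>; <0 0 1 2>; <0 1 0 0>; <0 1 0 2>; <0 1 1 2>; <1 1 0 0>; <1 1 0 2>; <1 1 1 2>
PSO (12): <0 0 0 0>; <0 0 0 2>; <0 0 1 0>; <0 0 1 2>; <0 1 0 0>; <0 1 0 2>; <0 1 1 0>; <0 1 1 2>; <1 1 0 0>; <1 1 0 2>; <1 1 1 0>; <1 1 1 2>
target <0 1 1 0> ∈ {PSO}

SC:no TSO:no PSO:yes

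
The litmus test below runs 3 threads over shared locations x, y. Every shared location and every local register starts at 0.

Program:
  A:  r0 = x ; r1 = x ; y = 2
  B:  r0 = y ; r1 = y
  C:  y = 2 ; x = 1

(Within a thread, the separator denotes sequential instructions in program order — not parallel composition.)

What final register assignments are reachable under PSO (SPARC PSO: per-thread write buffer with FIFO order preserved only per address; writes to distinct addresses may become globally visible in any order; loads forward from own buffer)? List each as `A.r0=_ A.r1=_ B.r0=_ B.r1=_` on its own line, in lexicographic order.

outcome vector order: (A.r0,A.r1,B.r0,B.r1)
|PSO outcomes| = 9

A.r0=0 A.r1=0 B.r0=0 B.r1=0
A.r0=0 A.r1=0 B.r0=0 B.r1=2
A.r0=0 A.r1=0 B.r0=2 B.r1=2
A.r0=0 A.r1=1 B.r0=0 B.r1=0
A.r0=0 A.r1=1 B.r0=0 B.r1=2
A.r0=0 A.r1=1 B.r0=2 B.r1=2
A.r0=1 A.r1=1 B.r0=0 B.r1=0
A.r0=1 A.r1=1 B.r0=0 B.r1=2
A.r0=1 A.r1=1 B.r0=2 B.r1=2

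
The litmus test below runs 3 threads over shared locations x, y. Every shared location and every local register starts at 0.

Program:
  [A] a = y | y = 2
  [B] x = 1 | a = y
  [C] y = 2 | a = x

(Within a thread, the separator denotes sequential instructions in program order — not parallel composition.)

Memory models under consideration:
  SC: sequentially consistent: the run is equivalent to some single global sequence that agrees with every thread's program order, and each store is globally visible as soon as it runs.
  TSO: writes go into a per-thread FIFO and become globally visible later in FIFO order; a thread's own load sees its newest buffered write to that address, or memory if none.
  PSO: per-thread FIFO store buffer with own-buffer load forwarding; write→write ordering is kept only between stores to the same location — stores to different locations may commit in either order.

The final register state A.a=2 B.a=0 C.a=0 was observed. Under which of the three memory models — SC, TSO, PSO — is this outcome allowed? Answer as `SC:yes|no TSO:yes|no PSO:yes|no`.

SC:no TSO:yes PSO:yes

outcome vector order: (A.a,B.a,C.a)
SC (6): (0,0,1); (0,2,0); (0,2,1); (2,0,1); (2,2,0); (2,2,1)
TSO (8): (0,0,0); (0,0,1); (0,2,0); (0,2,1); (2,0,0); (2,0,1); (2,2,0); (2,2,1)
PSO (8): (0,0,0); (0,0,1); (0,2,0); (0,2,1); (2,0,0); (2,0,1); (2,2,0); (2,2,1)
target (2,0,0) ∈ {TSO,PSO}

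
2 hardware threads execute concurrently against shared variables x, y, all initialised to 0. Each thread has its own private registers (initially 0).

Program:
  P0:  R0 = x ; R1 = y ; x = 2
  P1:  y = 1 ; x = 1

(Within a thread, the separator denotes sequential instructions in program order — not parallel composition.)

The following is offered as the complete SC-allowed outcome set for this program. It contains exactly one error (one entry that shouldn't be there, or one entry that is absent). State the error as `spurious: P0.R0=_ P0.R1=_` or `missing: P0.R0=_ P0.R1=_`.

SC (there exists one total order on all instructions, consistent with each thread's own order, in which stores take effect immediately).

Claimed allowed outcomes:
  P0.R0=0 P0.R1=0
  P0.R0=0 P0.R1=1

missing: P0.R0=1 P0.R1=1

outcome vector order: (P0.R0,P0.R1)
SC (3): <0 0>, <0 1>, <1 1>
SC∖claimed = {<1 1>}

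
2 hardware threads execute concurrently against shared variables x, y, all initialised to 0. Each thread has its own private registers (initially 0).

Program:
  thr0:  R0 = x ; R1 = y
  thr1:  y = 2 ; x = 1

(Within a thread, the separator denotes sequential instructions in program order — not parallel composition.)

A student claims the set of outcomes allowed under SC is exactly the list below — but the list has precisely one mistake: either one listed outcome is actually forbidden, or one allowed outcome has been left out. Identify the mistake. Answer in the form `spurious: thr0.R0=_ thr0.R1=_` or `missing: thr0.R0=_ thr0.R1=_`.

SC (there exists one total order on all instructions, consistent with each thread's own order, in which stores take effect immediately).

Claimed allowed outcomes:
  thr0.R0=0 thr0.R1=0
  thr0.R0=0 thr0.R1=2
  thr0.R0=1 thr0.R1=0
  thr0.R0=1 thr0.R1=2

spurious: thr0.R0=1 thr0.R1=0

outcome vector order: (thr0.R0,thr0.R1)
[SC] allowed = {(0,0) (0,2) (1,2)}
claimed∖SC = {(1,0)}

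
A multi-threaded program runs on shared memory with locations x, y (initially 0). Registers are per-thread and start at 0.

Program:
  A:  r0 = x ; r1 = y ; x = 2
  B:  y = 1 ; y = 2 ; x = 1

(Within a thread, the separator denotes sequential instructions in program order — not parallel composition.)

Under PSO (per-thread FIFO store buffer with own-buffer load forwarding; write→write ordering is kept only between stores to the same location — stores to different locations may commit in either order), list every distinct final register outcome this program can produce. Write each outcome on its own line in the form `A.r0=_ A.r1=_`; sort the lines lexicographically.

outcome vector order: (A.r0,A.r1)
|PSO outcomes| = 6

A.r0=0 A.r1=0
A.r0=0 A.r1=1
A.r0=0 A.r1=2
A.r0=1 A.r1=0
A.r0=1 A.r1=1
A.r0=1 A.r1=2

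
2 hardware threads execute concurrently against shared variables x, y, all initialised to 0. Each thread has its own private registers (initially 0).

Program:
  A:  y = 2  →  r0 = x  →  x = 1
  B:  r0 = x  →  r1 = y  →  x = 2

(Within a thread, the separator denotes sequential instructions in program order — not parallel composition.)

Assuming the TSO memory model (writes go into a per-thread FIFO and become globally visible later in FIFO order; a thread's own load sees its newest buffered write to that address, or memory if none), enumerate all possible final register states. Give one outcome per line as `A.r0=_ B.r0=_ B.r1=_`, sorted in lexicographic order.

A.r0=0 B.r0=0 B.r1=0
A.r0=0 B.r0=0 B.r1=2
A.r0=0 B.r0=1 B.r1=2
A.r0=2 B.r0=0 B.r1=0
A.r0=2 B.r0=0 B.r1=2

outcome vector order: (A.r0,B.r0,B.r1)
|TSO outcomes| = 5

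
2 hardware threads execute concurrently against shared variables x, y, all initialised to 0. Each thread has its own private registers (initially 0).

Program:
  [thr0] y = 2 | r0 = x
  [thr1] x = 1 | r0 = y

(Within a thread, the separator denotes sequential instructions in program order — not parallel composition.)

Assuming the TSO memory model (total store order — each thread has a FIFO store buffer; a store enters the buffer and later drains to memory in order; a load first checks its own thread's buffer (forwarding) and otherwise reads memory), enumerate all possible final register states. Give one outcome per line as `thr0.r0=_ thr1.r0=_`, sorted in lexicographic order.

outcome vector order: (thr0.r0,thr1.r0)
|TSO outcomes| = 4

thr0.r0=0 thr1.r0=0
thr0.r0=0 thr1.r0=2
thr0.r0=1 thr1.r0=0
thr0.r0=1 thr1.r0=2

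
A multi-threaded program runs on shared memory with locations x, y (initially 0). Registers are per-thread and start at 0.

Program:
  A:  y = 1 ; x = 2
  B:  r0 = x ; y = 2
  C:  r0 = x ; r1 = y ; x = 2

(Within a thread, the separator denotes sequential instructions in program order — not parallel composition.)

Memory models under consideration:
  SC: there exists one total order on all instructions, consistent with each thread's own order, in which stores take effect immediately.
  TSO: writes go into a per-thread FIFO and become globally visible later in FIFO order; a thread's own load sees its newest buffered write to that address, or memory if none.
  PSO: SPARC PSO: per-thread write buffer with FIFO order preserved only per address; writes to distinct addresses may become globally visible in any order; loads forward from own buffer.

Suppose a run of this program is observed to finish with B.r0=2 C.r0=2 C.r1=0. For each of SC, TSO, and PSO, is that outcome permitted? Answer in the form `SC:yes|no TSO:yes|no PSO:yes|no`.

SC:no TSO:no PSO:yes

outcome vector order: (B.r0,C.r0,C.r1)
SC (10): <0 0 0>; <0 0 1>; <0 0 2>; <0 2 1>; <0 2 2>; <2 0 0>; <2 0 1>; <2 0 2>; <2 2 1>; <2 2 2>
TSO (10): <0 0 0>; <0 0 1>; <0 0 2>; <0 2 1>; <0 2 2>; <2 0 0>; <2 0 1>; <2 0 2>; <2 2 1>; <2 2 2>
PSO (12): <0 0 0>; <0 0 1>; <0 0 2>; <0 2 0>; <0 2 1>; <0 2 2>; <2 0 0>; <2 0 1>; <2 0 2>; <2 2 0>; <2 2 1>; <2 2 2>
target <2 2 0> ∈ {PSO}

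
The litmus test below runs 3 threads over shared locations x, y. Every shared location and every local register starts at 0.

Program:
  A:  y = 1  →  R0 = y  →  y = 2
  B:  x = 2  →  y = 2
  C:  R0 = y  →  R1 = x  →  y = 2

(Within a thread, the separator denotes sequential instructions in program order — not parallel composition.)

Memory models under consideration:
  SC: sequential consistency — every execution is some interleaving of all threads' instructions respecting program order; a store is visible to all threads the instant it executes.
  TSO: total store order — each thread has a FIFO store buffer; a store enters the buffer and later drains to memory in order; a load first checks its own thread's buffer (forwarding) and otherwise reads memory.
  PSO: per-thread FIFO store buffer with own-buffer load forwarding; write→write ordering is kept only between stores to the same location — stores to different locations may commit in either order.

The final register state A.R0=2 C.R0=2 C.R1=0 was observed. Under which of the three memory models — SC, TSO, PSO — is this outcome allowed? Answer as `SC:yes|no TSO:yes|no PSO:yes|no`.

outcome vector order: (A.R0,C.R0,C.R1)
[SC] allowed = {<1 0 0> <1 0 2> <1 1 0> <1 1 2> <1 2 0> <1 2 2> <2 0 0> <2 0 2> <2 1 0> <2 1 2> <2 2 2>}
[TSO] allowed = {<1 0 0> <1 0 2> <1 1 0> <1 1 2> <1 2 0> <1 2 2> <2 0 0> <2 0 2> <2 1 0> <2 1 2> <2 2 2>}
[PSO] allowed = {<1 0 0> <1 0 2> <1 1 0> <1 1 2> <1 2 0> <1 2 2> <2 0 0> <2 0 2> <2 1 0> <2 1 2> <2 2 0> <2 2 2>}
target <2 2 0> ∈ {PSO}

SC:no TSO:no PSO:yes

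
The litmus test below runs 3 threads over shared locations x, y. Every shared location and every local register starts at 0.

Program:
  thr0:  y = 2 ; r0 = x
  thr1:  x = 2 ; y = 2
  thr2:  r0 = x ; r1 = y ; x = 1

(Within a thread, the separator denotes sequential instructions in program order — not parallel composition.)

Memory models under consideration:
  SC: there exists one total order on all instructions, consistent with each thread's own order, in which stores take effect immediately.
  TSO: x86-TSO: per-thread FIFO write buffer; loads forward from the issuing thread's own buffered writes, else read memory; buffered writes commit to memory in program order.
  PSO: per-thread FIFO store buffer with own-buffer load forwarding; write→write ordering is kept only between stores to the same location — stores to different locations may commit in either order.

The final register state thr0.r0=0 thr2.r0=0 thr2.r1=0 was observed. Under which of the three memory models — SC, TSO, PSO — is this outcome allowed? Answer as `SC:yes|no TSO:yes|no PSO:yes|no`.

outcome vector order: (thr0.r0,thr2.r0,thr2.r1)
under SC → <0 0 0>; <0 0 2>; <0 2 2>; <1 0 0>; <1 0 2>; <1 2 0>; <1 2 2>; <2 0 0>; <2 0 2>; <2 2 0>; <2 2 2>
under TSO → <0 0 0>; <0 0 2>; <0 2 0>; <0 2 2>; <1 0 0>; <1 0 2>; <1 2 0>; <1 2 2>; <2 0 0>; <2 0 2>; <2 2 0>; <2 2 2>
under PSO → <0 0 0>; <0 0 2>; <0 2 0>; <0 2 2>; <1 0 0>; <1 0 2>; <1 2 0>; <1 2 2>; <2 0 0>; <2 0 2>; <2 2 0>; <2 2 2>
target <0 0 0> ∈ {SC,TSO,PSO}

SC:yes TSO:yes PSO:yes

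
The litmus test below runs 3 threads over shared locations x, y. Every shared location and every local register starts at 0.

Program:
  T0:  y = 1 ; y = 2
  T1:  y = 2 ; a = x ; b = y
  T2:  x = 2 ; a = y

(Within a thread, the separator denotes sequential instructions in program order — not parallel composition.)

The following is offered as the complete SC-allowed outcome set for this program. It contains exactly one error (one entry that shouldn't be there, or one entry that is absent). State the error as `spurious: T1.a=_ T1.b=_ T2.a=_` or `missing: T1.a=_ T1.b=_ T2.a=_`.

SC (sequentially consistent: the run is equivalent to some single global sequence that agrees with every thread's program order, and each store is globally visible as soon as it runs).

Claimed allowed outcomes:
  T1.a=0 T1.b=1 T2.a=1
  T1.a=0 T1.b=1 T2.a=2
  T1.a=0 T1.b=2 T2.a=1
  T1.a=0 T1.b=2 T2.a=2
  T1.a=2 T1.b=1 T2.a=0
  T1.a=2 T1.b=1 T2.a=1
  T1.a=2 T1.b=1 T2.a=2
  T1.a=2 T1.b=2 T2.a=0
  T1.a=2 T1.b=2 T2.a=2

missing: T1.a=2 T1.b=2 T2.a=1

outcome vector order: (T1.a,T1.b,T2.a)
[SC] allowed = {011; 012; 021; 022; 210; 211; 212; 220; 221; 222}
SC∖claimed = {221}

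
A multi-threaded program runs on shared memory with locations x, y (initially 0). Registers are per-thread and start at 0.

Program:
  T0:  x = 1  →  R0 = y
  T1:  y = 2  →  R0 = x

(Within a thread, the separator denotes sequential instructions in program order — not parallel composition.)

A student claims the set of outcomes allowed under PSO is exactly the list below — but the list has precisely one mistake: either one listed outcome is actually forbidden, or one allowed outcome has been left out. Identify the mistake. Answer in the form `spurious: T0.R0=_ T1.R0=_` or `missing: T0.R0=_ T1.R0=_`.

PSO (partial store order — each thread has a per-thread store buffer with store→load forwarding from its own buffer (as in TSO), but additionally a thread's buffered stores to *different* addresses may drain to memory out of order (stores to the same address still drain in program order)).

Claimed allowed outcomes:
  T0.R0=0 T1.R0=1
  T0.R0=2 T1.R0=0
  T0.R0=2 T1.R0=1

missing: T0.R0=0 T1.R0=0

outcome vector order: (T0.R0,T1.R0)
PSO: 4 outcomes — {<0 0> <0 1> <2 0> <2 1>}
PSO∖claimed = {<0 0>}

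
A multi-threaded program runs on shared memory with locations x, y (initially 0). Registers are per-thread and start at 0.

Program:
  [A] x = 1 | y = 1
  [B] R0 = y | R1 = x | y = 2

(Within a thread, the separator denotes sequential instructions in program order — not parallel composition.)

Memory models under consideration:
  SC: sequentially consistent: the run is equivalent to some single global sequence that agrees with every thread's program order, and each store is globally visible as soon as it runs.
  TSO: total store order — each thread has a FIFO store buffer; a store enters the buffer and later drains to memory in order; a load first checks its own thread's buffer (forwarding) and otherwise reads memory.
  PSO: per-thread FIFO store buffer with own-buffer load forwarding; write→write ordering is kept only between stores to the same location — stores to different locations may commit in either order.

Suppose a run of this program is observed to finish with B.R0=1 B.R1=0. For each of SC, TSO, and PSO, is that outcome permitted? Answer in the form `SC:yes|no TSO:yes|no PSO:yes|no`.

outcome vector order: (B.R0,B.R1)
under SC → (0,0) (0,1) (1,1)
under TSO → (0,0) (0,1) (1,1)
under PSO → (0,0) (0,1) (1,0) (1,1)
target (1,0) ∈ {PSO}

SC:no TSO:no PSO:yes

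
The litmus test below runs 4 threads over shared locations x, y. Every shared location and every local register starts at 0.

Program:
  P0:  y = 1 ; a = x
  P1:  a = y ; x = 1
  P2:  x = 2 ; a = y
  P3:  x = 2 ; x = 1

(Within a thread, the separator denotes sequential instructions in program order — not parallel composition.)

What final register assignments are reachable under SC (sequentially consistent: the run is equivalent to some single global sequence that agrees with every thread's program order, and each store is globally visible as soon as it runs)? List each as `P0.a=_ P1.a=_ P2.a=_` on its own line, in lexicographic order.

P0.a=0 P1.a=0 P2.a=1
P0.a=0 P1.a=1 P2.a=1
P0.a=1 P1.a=0 P2.a=0
P0.a=1 P1.a=0 P2.a=1
P0.a=1 P1.a=1 P2.a=0
P0.a=1 P1.a=1 P2.a=1
P0.a=2 P1.a=0 P2.a=0
P0.a=2 P1.a=0 P2.a=1
P0.a=2 P1.a=1 P2.a=0
P0.a=2 P1.a=1 P2.a=1

outcome vector order: (P0.a,P1.a,P2.a)
|SC outcomes| = 10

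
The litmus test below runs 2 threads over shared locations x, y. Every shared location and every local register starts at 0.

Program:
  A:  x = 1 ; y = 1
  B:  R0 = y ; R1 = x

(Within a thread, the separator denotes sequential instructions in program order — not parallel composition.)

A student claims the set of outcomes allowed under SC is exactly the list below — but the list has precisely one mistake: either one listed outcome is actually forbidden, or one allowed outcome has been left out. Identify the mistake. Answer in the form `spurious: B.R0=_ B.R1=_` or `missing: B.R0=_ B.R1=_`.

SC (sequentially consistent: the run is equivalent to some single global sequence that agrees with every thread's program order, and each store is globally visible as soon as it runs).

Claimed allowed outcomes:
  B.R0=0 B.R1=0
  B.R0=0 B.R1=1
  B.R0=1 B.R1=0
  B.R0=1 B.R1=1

outcome vector order: (B.R0,B.R1)
[SC] allowed = {(0,0); (0,1); (1,1)}
claimed∖SC = {(1,0)}

spurious: B.R0=1 B.R1=0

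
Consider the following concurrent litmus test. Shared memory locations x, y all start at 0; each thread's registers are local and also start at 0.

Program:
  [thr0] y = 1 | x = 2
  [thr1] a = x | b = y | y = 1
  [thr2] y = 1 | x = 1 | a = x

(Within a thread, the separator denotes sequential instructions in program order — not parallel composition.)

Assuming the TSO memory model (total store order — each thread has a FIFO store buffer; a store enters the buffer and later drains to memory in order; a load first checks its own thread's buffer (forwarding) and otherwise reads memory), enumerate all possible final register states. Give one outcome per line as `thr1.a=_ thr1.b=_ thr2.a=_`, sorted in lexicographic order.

thr1.a=0 thr1.b=0 thr2.a=1
thr1.a=0 thr1.b=0 thr2.a=2
thr1.a=0 thr1.b=1 thr2.a=1
thr1.a=0 thr1.b=1 thr2.a=2
thr1.a=1 thr1.b=1 thr2.a=1
thr1.a=1 thr1.b=1 thr2.a=2
thr1.a=2 thr1.b=1 thr2.a=1
thr1.a=2 thr1.b=1 thr2.a=2

outcome vector order: (thr1.a,thr1.b,thr2.a)
|TSO outcomes| = 8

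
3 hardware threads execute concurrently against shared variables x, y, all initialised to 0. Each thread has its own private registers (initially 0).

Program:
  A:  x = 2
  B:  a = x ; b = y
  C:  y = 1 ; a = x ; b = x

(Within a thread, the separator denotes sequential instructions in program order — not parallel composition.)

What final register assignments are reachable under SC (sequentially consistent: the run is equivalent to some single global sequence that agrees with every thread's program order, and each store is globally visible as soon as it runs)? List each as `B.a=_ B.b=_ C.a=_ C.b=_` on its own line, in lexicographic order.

outcome vector order: (B.a,B.b,C.a,C.b)
|SC outcomes| = 10

B.a=0 B.b=0 C.a=0 C.b=0
B.a=0 B.b=0 C.a=0 C.b=2
B.a=0 B.b=0 C.a=2 C.b=2
B.a=0 B.b=1 C.a=0 C.b=0
B.a=0 B.b=1 C.a=0 C.b=2
B.a=0 B.b=1 C.a=2 C.b=2
B.a=2 B.b=0 C.a=2 C.b=2
B.a=2 B.b=1 C.a=0 C.b=0
B.a=2 B.b=1 C.a=0 C.b=2
B.a=2 B.b=1 C.a=2 C.b=2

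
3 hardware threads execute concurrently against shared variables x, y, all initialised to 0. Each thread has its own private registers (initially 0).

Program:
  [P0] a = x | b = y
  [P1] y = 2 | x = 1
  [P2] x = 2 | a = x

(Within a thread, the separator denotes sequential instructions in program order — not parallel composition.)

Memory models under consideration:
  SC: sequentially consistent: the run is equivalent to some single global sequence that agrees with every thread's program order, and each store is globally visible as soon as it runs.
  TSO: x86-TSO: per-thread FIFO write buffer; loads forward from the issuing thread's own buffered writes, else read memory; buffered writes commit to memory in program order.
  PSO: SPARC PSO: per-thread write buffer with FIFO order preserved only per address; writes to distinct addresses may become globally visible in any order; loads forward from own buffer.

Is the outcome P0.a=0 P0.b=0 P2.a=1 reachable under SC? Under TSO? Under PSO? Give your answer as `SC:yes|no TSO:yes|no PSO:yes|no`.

SC:yes TSO:yes PSO:yes

outcome vector order: (P0.a,P0.b,P2.a)
SC: 10 outcomes — {0/0/1; 0/0/2; 0/2/1; 0/2/2; 1/2/1; 1/2/2; 2/0/1; 2/0/2; 2/2/1; 2/2/2}
TSO: 10 outcomes — {0/0/1; 0/0/2; 0/2/1; 0/2/2; 1/2/1; 1/2/2; 2/0/1; 2/0/2; 2/2/1; 2/2/2}
PSO: 12 outcomes — {0/0/1; 0/0/2; 0/2/1; 0/2/2; 1/0/1; 1/0/2; 1/2/1; 1/2/2; 2/0/1; 2/0/2; 2/2/1; 2/2/2}
target 0/0/1 ∈ {SC,TSO,PSO}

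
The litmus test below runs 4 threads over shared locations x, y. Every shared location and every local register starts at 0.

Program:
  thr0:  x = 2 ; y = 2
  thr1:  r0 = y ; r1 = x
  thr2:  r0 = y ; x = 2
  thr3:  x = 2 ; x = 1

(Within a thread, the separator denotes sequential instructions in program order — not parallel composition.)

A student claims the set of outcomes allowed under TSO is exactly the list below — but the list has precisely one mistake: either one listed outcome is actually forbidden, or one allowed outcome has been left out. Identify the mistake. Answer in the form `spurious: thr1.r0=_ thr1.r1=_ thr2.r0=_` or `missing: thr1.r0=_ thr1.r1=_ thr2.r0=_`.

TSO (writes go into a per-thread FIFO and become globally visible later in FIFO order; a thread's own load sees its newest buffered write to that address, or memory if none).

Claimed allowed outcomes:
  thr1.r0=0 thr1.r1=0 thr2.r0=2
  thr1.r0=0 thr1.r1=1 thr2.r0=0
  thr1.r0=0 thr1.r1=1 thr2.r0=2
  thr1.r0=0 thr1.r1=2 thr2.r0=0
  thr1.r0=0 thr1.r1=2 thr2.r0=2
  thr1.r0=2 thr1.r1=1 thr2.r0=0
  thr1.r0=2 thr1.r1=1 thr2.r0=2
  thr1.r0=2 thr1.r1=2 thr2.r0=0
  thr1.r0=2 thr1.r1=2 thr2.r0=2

missing: thr1.r0=0 thr1.r1=0 thr2.r0=0

outcome vector order: (thr1.r0,thr1.r1,thr2.r0)
under TSO → (0,0,0); (0,0,2); (0,1,0); (0,1,2); (0,2,0); (0,2,2); (2,1,0); (2,1,2); (2,2,0); (2,2,2)
TSO∖claimed = {(0,0,0)}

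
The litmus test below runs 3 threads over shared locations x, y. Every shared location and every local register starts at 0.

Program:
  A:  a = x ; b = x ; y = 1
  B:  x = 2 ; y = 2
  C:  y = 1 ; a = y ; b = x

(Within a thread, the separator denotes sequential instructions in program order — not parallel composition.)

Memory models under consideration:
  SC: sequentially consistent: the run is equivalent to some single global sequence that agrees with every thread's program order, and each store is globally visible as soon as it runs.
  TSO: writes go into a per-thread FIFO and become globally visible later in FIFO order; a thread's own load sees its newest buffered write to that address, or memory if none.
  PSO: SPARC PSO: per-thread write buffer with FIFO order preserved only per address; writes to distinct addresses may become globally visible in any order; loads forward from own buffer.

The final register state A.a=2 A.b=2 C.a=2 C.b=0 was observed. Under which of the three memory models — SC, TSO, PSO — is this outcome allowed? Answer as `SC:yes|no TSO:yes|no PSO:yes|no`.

SC:no TSO:no PSO:yes

outcome vector order: (A.a,A.b,C.a,C.b)
SC: 9 outcomes — {<0 0 1 0>, <0 0 1 2>, <0 0 2 2>, <0 2 1 0>, <0 2 1 2>, <0 2 2 2>, <2 2 1 0>, <2 2 1 2>, <2 2 2 2>}
TSO: 9 outcomes — {<0 0 1 0>, <0 0 1 2>, <0 0 2 2>, <0 2 1 0>, <0 2 1 2>, <0 2 2 2>, <2 2 1 0>, <2 2 1 2>, <2 2 2 2>}
PSO: 12 outcomes — {<0 0 1 0>, <0 0 1 2>, <0 0 2 0>, <0 0 2 2>, <0 2 1 0>, <0 2 1 2>, <0 2 2 0>, <0 2 2 2>, <2 2 1 0>, <2 2 1 2>, <2 2 2 0>, <2 2 2 2>}
target <2 2 2 0> ∈ {PSO}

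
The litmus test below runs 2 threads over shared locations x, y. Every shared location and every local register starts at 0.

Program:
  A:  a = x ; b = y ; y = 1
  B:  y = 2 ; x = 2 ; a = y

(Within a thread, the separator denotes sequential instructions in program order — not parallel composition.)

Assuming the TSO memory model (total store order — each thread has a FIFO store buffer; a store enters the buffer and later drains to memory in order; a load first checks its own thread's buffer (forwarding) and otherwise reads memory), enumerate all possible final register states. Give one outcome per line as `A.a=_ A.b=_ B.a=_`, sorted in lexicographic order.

A.a=0 A.b=0 B.a=1
A.a=0 A.b=0 B.a=2
A.a=0 A.b=2 B.a=1
A.a=0 A.b=2 B.a=2
A.a=2 A.b=2 B.a=1
A.a=2 A.b=2 B.a=2

outcome vector order: (A.a,A.b,B.a)
|TSO outcomes| = 6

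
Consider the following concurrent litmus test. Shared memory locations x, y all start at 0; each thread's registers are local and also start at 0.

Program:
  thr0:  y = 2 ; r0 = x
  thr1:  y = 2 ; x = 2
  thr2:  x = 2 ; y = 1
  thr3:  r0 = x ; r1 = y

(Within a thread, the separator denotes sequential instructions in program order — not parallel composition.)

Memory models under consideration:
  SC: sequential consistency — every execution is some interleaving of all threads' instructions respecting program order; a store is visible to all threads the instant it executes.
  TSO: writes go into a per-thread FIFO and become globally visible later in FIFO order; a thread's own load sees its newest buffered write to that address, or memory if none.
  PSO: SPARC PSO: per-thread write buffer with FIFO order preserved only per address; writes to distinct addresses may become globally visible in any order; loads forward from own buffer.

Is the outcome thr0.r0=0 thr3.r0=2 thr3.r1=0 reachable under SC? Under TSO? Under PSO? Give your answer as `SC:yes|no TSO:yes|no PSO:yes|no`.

outcome vector order: (thr0.r0,thr3.r0,thr3.r1)
under SC → 0/0/0; 0/0/1; 0/0/2; 0/2/1; 0/2/2; 2/0/0; 2/0/1; 2/0/2; 2/2/0; 2/2/1; 2/2/2
under TSO → 0/0/0; 0/0/1; 0/0/2; 0/2/0; 0/2/1; 0/2/2; 2/0/0; 2/0/1; 2/0/2; 2/2/0; 2/2/1; 2/2/2
under PSO → 0/0/0; 0/0/1; 0/0/2; 0/2/0; 0/2/1; 0/2/2; 2/0/0; 2/0/1; 2/0/2; 2/2/0; 2/2/1; 2/2/2
target 0/2/0 ∈ {TSO,PSO}

SC:no TSO:yes PSO:yes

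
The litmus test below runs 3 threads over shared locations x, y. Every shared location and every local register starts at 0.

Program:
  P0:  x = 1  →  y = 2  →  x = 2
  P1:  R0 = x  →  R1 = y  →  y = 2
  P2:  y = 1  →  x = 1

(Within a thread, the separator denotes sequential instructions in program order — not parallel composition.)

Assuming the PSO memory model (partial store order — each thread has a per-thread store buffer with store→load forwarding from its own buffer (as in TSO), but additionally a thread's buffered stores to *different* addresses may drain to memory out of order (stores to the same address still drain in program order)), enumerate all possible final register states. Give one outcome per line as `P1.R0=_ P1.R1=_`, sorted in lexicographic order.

outcome vector order: (P1.R0,P1.R1)
|PSO outcomes| = 9

P1.R0=0 P1.R1=0
P1.R0=0 P1.R1=1
P1.R0=0 P1.R1=2
P1.R0=1 P1.R1=0
P1.R0=1 P1.R1=1
P1.R0=1 P1.R1=2
P1.R0=2 P1.R1=0
P1.R0=2 P1.R1=1
P1.R0=2 P1.R1=2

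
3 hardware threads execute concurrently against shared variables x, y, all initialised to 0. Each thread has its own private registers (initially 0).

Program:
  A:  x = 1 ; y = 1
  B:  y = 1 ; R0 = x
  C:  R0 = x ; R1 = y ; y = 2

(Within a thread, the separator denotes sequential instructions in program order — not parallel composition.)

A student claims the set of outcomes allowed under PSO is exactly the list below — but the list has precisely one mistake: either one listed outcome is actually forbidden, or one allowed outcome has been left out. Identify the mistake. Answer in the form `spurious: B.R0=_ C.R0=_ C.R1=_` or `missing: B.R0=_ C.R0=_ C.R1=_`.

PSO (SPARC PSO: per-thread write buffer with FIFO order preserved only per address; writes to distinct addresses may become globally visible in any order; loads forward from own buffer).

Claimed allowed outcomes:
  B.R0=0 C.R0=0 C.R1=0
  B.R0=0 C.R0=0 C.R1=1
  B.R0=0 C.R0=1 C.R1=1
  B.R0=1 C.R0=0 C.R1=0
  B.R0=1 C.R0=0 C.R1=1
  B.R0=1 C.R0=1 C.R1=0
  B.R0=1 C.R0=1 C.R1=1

outcome vector order: (B.R0,C.R0,C.R1)
PSO: 8 outcomes — {000, 001, 010, 011, 100, 101, 110, 111}
PSO∖claimed = {010}

missing: B.R0=0 C.R0=1 C.R1=0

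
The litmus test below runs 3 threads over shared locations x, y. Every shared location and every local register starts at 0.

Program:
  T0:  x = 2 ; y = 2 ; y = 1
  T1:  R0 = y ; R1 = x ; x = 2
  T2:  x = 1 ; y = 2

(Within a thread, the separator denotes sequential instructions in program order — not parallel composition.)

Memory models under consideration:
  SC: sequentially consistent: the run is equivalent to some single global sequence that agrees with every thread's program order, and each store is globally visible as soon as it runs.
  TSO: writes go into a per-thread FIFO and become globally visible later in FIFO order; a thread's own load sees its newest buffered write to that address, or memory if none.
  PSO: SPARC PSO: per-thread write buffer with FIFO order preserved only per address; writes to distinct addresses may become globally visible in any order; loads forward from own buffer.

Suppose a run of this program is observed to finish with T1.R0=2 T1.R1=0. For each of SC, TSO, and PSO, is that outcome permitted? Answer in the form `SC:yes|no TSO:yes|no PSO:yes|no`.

outcome vector order: (T1.R0,T1.R1)
SC (7): (0,0) (0,1) (0,2) (1,1) (1,2) (2,1) (2,2)
TSO (7): (0,0) (0,1) (0,2) (1,1) (1,2) (2,1) (2,2)
PSO (9): (0,0) (0,1) (0,2) (1,0) (1,1) (1,2) (2,0) (2,1) (2,2)
target (2,0) ∈ {PSO}

SC:no TSO:no PSO:yes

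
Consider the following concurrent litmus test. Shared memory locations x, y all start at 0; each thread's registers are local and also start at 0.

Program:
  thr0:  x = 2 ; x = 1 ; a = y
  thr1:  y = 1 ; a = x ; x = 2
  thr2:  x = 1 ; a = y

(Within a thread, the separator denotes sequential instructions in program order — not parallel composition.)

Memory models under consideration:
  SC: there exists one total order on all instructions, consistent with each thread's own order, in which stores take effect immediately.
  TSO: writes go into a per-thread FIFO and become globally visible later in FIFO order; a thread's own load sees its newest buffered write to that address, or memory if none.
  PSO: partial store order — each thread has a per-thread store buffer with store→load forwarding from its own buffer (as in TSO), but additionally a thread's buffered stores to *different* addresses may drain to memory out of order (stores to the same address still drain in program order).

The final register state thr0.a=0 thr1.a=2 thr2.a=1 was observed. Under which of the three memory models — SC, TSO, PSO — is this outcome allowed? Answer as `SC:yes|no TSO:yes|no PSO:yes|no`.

SC:no TSO:yes PSO:yes

outcome vector order: (thr0.a,thr1.a,thr2.a)
[SC] allowed = {<0 1 0> <0 1 1> <1 0 1> <1 1 0> <1 1 1> <1 2 0> <1 2 1>}
[TSO] allowed = {<0 0 0> <0 0 1> <0 1 0> <0 1 1> <0 2 0> <0 2 1> <1 0 0> <1 0 1> <1 1 0> <1 1 1> <1 2 0> <1 2 1>}
[PSO] allowed = {<0 0 0> <0 0 1> <0 1 0> <0 1 1> <0 2 0> <0 2 1> <1 0 0> <1 0 1> <1 1 0> <1 1 1> <1 2 0> <1 2 1>}
target <0 2 1> ∈ {TSO,PSO}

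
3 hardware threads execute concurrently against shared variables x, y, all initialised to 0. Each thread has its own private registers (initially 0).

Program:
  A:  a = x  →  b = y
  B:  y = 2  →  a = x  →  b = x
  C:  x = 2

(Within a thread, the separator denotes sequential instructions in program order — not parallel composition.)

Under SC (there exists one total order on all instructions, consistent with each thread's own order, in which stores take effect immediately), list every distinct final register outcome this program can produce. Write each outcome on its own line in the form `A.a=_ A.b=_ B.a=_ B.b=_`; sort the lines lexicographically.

outcome vector order: (A.a,A.b,B.a,B.b)
|SC outcomes| = 10

A.a=0 A.b=0 B.a=0 B.b=0
A.a=0 A.b=0 B.a=0 B.b=2
A.a=0 A.b=0 B.a=2 B.b=2
A.a=0 A.b=2 B.a=0 B.b=0
A.a=0 A.b=2 B.a=0 B.b=2
A.a=0 A.b=2 B.a=2 B.b=2
A.a=2 A.b=0 B.a=2 B.b=2
A.a=2 A.b=2 B.a=0 B.b=0
A.a=2 A.b=2 B.a=0 B.b=2
A.a=2 A.b=2 B.a=2 B.b=2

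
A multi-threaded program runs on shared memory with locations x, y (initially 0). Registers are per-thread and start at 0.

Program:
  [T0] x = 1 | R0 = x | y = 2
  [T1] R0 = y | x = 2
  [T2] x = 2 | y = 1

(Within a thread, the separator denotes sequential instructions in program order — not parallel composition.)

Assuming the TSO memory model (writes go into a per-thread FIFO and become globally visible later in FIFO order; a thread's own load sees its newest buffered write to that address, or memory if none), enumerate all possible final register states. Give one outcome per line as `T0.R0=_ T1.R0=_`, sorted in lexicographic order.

outcome vector order: (T0.R0,T1.R0)
|TSO outcomes| = 6

T0.R0=1 T1.R0=0
T0.R0=1 T1.R0=1
T0.R0=1 T1.R0=2
T0.R0=2 T1.R0=0
T0.R0=2 T1.R0=1
T0.R0=2 T1.R0=2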